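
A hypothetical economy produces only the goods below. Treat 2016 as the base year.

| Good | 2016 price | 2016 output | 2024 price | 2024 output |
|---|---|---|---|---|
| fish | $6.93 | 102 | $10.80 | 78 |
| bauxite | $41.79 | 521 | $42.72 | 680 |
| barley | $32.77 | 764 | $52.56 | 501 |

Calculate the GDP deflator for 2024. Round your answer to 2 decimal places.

123.91

Nominal GDP 2024 = 10.80·78 + 42.72·680 + 52.56·501 = 56224.56.
Real GDP 2024 (at 2016 prices) = 6.93·78 + 41.79·680 + 32.77·501 = 45375.51.
Deflator = Nominal/Real × 100 = 56224.56/45375.51 × 100 = 123.909.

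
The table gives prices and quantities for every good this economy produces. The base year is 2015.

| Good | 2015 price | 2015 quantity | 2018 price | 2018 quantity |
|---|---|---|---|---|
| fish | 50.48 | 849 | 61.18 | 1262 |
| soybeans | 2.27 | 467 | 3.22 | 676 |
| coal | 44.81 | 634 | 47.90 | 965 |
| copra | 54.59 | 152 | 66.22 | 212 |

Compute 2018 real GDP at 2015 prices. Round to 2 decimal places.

120055.01

Real GDP 2018 = Σ (p_2015 × q_2018) = 50.48·1262 + 2.27·676 + 44.81·965 + 54.59·212 = 120055.01.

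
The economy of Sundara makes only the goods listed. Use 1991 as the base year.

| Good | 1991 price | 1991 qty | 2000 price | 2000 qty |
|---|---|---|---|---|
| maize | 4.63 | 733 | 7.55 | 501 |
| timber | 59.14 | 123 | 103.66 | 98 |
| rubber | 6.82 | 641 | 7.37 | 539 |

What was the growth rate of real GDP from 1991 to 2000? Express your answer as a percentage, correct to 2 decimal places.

-21.60%

Real GDP 1991 = Nominal GDP 1991 = 4.63·733 + 59.14·123 + 6.82·641 = 15039.63.
Real GDP 2000 (at 1991 prices) = 4.63·501 + 59.14·98 + 6.82·539 = 11791.33.
Real growth = 11791.33/15039.63 − 1 = -0.2160.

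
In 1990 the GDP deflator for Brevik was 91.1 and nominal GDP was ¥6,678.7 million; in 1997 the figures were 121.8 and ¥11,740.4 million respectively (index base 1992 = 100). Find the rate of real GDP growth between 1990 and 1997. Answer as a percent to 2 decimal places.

Real GDP 1990 = 6678.7 / 0.911 = 7331.17.
Real GDP 1997 = 11740.4 / 1.218 = 9639.08.
Real growth = 9639.08 / 7331.17 − 1 = 0.3148.

31.48%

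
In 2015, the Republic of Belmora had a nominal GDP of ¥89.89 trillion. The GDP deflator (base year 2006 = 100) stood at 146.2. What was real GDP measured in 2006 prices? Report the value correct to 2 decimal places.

¥61.48 trillion

Real GDP = Nominal / (GDP deflator/100) = 89.89 / 1.462 = 61.48.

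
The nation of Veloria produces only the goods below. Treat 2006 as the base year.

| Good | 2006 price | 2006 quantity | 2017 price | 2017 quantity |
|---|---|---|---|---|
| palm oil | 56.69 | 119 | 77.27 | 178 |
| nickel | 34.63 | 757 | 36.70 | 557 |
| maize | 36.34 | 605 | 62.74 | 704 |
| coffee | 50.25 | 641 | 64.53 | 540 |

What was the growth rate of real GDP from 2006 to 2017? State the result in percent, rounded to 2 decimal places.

-5.80%

Real GDP 2006 = Nominal GDP 2006 = 56.69·119 + 34.63·757 + 36.34·605 + 50.25·641 = 87156.97.
Real GDP 2017 (at 2006 prices) = 56.69·178 + 34.63·557 + 36.34·704 + 50.25·540 = 82098.09.
Real growth = 82098.09/87156.97 − 1 = -0.0580.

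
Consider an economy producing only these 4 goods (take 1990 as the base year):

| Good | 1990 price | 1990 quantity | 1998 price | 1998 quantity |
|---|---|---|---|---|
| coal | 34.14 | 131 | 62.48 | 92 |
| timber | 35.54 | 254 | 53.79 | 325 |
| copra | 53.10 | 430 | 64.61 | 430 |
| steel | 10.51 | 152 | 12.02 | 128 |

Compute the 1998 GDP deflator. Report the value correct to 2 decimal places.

135.20

Nominal GDP 1998 = 62.48·92 + 53.79·325 + 64.61·430 + 12.02·128 = 52550.77.
Real GDP 1998 (at 1990 prices) = 34.14·92 + 35.54·325 + 53.10·430 + 10.51·128 = 38869.66.
Deflator = Nominal/Real × 100 = 52550.77/38869.66 × 100 = 135.197.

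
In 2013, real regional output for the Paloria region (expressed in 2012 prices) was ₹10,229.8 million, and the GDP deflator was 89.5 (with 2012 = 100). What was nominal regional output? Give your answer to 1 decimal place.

₹9,155.7 million

Nominal regional output = Real × (GDP deflator/100) = 10229.8 × 0.895 = 9155.67.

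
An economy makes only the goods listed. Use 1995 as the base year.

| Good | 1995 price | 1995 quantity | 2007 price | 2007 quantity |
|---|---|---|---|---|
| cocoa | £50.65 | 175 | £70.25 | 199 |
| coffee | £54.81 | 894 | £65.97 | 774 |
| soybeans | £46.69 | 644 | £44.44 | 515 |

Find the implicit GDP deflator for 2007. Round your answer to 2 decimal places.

114.87

Nominal GDP 2007 = 70.25·199 + 65.97·774 + 44.44·515 = 87927.13.
Real GDP 2007 (at 1995 prices) = 50.65·199 + 54.81·774 + 46.69·515 = 76547.64.
Deflator = Nominal/Real × 100 = 87927.13/76547.64 × 100 = 114.866.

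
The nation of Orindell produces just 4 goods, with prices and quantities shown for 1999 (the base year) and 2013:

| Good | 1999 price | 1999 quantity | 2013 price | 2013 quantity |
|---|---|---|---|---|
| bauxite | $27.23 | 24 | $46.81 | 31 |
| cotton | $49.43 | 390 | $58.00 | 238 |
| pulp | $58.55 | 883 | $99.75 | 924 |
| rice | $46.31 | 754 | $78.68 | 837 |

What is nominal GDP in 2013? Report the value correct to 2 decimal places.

Nominal GDP 2013 = Σ (p_2013 × q_2013) = 46.81·31 + 58.00·238 + 99.75·924 + 78.68·837 = 173279.27.

$173279.27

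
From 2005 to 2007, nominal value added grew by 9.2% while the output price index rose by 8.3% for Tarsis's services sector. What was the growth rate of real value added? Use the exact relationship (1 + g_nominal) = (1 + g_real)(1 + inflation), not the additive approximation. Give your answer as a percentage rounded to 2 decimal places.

(1 + g_nom) = (1 + g_real)(1 + π), so g_real = 1.0920 / 1.0830 − 1 = 0.00831.

0.83%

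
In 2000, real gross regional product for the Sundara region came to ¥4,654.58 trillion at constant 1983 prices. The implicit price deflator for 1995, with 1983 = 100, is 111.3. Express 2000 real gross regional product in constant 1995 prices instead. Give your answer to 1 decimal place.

Real gross regional product in 1995 prices = Real gross regional product in 1983 prices × (P_1995/P_1983) = 4654.58 × 1.113 = 5180.55.

¥5,180.5 trillion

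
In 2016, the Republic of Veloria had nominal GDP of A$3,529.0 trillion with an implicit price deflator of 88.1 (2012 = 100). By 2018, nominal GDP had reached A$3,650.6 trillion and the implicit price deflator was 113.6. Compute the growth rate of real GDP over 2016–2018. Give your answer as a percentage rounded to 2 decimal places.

Deflate each year: 2016 → 3529.0/0.881 = 4005.68; 2018 → 3650.6/1.136 = 3213.56.
So real GDP changed by 3213.56/4005.68 − 1 = -0.1977, i.e. -19.77%.

-19.77%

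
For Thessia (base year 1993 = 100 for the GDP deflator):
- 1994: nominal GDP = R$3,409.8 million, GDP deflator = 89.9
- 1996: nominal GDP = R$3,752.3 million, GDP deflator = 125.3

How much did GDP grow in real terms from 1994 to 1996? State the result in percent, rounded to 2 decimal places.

-21.05%

Real GDP 1994 = 3409.8 / 0.899 = 3792.88.
Real GDP 1996 = 3752.3 / 1.253 = 2994.65.
Real growth = 2994.65 / 3792.88 − 1 = -0.2105.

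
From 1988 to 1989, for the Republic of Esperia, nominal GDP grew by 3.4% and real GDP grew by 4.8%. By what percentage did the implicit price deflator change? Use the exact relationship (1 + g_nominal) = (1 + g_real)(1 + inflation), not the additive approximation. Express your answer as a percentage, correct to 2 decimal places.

-1.34%

(1 + g_nom) = (1 + g_real)(1 + π), so π = 1.0340 / 1.0480 − 1 = -0.01336.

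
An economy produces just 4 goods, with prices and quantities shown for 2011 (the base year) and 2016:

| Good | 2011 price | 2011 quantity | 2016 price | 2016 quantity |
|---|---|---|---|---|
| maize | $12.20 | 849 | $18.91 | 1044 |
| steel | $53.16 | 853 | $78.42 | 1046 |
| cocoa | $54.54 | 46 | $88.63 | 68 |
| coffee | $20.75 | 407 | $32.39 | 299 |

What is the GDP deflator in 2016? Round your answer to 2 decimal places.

Nominal GDP 2016 = 18.91·1044 + 78.42·1046 + 88.63·68 + 32.39·299 = 117480.81.
Real GDP 2016 (at 2011 prices) = 12.20·1044 + 53.16·1046 + 54.54·68 + 20.75·299 = 78255.13.
Deflator = Nominal/Real × 100 = 117480.81/78255.13 × 100 = 150.125.

150.13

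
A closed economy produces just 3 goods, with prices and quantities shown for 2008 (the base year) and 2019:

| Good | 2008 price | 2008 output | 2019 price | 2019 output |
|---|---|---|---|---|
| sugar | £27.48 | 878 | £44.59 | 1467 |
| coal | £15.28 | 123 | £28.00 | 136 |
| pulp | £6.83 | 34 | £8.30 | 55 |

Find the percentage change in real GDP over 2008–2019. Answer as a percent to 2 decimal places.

62.99%

Real GDP 2008 = Nominal GDP 2008 = 27.48·878 + 15.28·123 + 6.83·34 = 26239.10.
Real GDP 2019 (at 2008 prices) = 27.48·1467 + 15.28·136 + 6.83·55 = 42766.89.
Real growth = 42766.89/26239.10 − 1 = 0.6299.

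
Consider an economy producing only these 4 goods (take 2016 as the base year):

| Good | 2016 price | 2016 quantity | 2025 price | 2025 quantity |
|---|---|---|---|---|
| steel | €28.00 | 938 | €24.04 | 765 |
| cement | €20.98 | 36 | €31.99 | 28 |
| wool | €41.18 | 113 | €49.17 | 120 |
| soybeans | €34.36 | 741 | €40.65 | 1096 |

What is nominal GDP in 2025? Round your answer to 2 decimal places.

Nominal GDP 2025 = Σ (p_2025 × q_2025) = 24.04·765 + 31.99·28 + 49.17·120 + 40.65·1096 = 69739.12.

€69739.12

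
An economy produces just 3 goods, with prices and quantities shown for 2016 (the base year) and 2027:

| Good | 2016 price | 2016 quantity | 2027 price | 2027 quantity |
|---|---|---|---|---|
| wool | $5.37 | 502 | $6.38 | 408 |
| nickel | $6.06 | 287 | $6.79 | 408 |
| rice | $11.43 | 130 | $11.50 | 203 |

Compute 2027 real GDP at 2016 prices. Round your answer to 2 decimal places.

$6983.73

Real GDP 2027 = Σ (p_2016 × q_2027) = 5.37·408 + 6.06·408 + 11.43·203 = 6983.73.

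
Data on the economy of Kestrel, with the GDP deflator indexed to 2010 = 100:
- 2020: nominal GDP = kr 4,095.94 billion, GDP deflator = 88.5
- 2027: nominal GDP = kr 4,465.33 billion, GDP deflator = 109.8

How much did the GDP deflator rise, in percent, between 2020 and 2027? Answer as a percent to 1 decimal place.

Price-level change = 109.8 / 88.5 − 1 = 0.2407.

24.1%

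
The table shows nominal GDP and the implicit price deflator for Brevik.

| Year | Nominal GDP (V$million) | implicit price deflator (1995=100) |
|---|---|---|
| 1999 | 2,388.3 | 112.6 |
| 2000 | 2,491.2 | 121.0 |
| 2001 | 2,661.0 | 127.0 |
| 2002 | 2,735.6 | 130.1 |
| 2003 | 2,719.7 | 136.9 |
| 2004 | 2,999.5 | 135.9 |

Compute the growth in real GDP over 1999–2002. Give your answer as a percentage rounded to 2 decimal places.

-0.87%

Real GDP 1999 = 2388.3/1.126 = 2121.05.
Real GDP 2002 = 2735.6/1.301 = 2102.69.
Change = 2102.69/2121.05 − 1 = -0.0087.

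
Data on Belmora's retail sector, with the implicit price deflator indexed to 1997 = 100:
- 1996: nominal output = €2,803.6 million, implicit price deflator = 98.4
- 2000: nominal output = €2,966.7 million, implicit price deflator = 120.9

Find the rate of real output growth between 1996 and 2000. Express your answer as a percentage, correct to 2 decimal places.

-13.88%

Deflate each year: 1996 → 2803.6/0.984 = 2849.19; 2000 → 2966.7/1.209 = 2453.85.
So real output changed by 2453.85/2849.19 − 1 = -0.1388, i.e. -13.88%.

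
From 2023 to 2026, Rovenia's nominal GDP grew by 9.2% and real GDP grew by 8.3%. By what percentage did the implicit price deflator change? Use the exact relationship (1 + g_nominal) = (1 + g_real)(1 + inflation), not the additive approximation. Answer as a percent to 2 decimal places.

0.83%

(1 + g_nom) = (1 + g_real)(1 + π), so π = 1.0920 / 1.0830 − 1 = 0.00831.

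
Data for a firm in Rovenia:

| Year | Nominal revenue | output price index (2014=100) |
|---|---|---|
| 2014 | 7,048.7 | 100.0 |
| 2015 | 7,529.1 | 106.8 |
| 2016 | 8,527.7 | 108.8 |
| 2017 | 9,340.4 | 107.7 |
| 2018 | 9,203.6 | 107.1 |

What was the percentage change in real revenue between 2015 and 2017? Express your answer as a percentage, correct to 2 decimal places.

23.02%

Real revenue 2015 = 7529.1/1.068 = 7049.72.
Real revenue 2017 = 9340.4/1.077 = 8672.61.
Change = 8672.61/7049.72 − 1 = 0.2302.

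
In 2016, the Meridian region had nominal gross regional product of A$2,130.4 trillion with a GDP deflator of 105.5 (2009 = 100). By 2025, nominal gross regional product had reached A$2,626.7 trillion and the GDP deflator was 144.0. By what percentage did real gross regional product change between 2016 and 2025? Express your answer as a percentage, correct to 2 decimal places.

-9.67%

Real gross regional product 2016 = 2130.4 / 1.055 = 2019.34.
Real gross regional product 2025 = 2626.7 / 1.440 = 1824.10.
Real growth = 1824.10 / 2019.34 − 1 = -0.0967.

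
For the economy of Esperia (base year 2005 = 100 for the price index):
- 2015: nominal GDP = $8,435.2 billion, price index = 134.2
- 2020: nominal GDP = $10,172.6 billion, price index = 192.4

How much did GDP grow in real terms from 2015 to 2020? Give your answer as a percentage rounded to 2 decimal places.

Real GDP 2015 = 8435.2 / 1.342 = 6285.54.
Real GDP 2020 = 10172.6 / 1.924 = 5287.21.
Real growth = 5287.21 / 6285.54 − 1 = -0.1588.

-15.88%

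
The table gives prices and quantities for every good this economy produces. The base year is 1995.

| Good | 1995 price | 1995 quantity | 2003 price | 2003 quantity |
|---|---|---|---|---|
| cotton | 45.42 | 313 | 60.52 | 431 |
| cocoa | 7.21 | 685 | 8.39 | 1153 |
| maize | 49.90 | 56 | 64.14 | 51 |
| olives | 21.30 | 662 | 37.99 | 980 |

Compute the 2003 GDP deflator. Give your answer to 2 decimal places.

148.63

Nominal GDP 2003 = 60.52·431 + 8.39·1153 + 64.14·51 + 37.99·980 = 76259.13.
Real GDP 2003 (at 1995 prices) = 45.42·431 + 7.21·1153 + 49.90·51 + 21.30·980 = 51308.05.
Deflator = Nominal/Real × 100 = 76259.13/51308.05 × 100 = 148.630.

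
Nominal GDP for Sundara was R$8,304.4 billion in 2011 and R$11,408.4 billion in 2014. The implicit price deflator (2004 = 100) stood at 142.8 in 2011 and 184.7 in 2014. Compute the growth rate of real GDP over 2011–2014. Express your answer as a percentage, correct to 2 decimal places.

Deflate each year: 2011 → 8304.4/1.428 = 5815.41; 2014 → 11408.4/1.847 = 6176.72.
So real GDP changed by 6176.72/5815.41 − 1 = 0.0621, i.e. 6.21%.

6.21%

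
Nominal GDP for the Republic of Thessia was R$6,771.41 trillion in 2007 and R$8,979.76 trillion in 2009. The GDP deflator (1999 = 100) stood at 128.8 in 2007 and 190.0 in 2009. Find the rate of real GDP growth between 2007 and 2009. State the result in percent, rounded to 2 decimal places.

-10.10%

Real GDP 2007 = 6771.41 / 1.288 = 5257.31.
Real GDP 2009 = 8979.76 / 1.900 = 4726.19.
Real growth = 4726.19 / 5257.31 − 1 = -0.1010.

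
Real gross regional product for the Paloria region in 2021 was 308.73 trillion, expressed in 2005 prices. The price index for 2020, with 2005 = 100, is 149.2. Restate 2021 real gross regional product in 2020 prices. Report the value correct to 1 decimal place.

Real gross regional product in 2020 prices = Real gross regional product in 2005 prices × (P_2020/P_2005) = 308.73 × 1.492 = 460.63.

460.6 trillion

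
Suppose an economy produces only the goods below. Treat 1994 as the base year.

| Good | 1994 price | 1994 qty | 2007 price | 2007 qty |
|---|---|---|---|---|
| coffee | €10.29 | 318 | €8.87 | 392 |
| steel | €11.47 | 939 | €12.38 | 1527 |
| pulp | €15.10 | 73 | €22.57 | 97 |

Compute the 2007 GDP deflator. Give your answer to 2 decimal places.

106.77

Nominal GDP 2007 = 8.87·392 + 12.38·1527 + 22.57·97 = 24570.59.
Real GDP 2007 (at 1994 prices) = 10.29·392 + 11.47·1527 + 15.10·97 = 23013.07.
Deflator = Nominal/Real × 100 = 24570.59/23013.07 × 100 = 106.768.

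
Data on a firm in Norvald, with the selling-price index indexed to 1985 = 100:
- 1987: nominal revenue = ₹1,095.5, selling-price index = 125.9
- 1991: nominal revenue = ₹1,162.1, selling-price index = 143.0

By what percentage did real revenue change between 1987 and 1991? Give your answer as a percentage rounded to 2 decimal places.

-6.61%

Real revenue 1987 = 1095.5 / 1.259 = 870.14.
Real revenue 1991 = 1162.1 / 1.430 = 812.66.
Real growth = 812.66 / 870.14 − 1 = -0.0661.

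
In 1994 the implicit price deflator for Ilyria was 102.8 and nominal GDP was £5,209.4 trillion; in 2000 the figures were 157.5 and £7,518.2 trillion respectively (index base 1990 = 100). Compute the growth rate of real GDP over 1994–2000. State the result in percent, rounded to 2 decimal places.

-5.80%

Deflate each year: 1994 → 5209.4/1.028 = 5067.51; 2000 → 7518.2/1.575 = 4773.46.
So real GDP changed by 4773.46/5067.51 − 1 = -0.0580, i.e. -5.80%.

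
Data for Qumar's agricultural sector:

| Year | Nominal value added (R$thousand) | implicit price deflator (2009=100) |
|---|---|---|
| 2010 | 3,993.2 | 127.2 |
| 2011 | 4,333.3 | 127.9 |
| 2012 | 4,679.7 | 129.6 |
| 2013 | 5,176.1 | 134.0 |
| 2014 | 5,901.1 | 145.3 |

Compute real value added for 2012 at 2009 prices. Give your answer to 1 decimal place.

Real value added 2012 = 4679.7 / 1.296 = 3610.88.

R$3,610.9 thousand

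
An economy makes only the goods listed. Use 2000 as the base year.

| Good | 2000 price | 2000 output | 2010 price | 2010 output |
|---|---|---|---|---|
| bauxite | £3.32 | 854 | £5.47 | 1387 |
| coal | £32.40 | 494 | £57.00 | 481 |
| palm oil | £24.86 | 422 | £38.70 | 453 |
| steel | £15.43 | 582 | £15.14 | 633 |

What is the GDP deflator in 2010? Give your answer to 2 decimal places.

150.71

Nominal GDP 2010 = 5.47·1387 + 57.00·481 + 38.70·453 + 15.14·633 = 62118.61.
Real GDP 2010 (at 2000 prices) = 3.32·1387 + 32.40·481 + 24.86·453 + 15.43·633 = 41218.01.
Deflator = Nominal/Real × 100 = 62118.61/41218.01 × 100 = 150.707.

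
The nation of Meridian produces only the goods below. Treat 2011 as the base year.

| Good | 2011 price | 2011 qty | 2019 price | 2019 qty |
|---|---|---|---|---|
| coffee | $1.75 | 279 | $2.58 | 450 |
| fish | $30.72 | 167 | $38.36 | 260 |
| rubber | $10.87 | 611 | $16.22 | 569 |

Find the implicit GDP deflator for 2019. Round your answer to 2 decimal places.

Nominal GDP 2019 = 2.58·450 + 38.36·260 + 16.22·569 = 20363.78.
Real GDP 2019 (at 2011 prices) = 1.75·450 + 30.72·260 + 10.87·569 = 14959.73.
Deflator = Nominal/Real × 100 = 20363.78/14959.73 × 100 = 136.124.

136.12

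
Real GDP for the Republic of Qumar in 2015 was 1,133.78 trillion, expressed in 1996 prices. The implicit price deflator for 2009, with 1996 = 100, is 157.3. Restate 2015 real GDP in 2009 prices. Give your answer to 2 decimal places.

Real GDP in 2009 prices = Real GDP in 1996 prices × (P_2009/P_1996) = 1133.78 × 1.573 = 1783.44.

1,783.44 trillion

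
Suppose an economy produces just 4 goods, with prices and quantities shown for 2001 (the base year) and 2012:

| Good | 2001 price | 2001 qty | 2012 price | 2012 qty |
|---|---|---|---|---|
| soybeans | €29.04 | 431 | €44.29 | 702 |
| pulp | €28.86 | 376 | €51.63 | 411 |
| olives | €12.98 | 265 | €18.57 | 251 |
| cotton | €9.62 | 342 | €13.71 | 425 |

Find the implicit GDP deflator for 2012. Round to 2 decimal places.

158.61

Nominal GDP 2012 = 44.29·702 + 51.63·411 + 18.57·251 + 13.71·425 = 62799.33.
Real GDP 2012 (at 2001 prices) = 29.04·702 + 28.86·411 + 12.98·251 + 9.62·425 = 39594.02.
Deflator = Nominal/Real × 100 = 62799.33/39594.02 × 100 = 158.608.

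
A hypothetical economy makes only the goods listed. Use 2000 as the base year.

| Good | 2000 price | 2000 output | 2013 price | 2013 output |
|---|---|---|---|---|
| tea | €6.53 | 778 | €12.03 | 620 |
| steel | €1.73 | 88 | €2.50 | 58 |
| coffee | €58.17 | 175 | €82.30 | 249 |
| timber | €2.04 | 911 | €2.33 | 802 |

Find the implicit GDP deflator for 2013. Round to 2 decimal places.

147.83

Nominal GDP 2013 = 12.03·620 + 2.50·58 + 82.30·249 + 2.33·802 = 29964.96.
Real GDP 2013 (at 2000 prices) = 6.53·620 + 1.73·58 + 58.17·249 + 2.04·802 = 20269.35.
Deflator = Nominal/Real × 100 = 29964.96/20269.35 × 100 = 147.834.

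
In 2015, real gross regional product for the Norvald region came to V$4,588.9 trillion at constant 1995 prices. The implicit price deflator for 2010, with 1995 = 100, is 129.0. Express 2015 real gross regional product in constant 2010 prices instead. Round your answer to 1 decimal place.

V$5,919.7 trillion

Real gross regional product in 2010 prices = Real gross regional product in 1995 prices × (P_2010/P_1995) = 4588.9 × 1.290 = 5919.68.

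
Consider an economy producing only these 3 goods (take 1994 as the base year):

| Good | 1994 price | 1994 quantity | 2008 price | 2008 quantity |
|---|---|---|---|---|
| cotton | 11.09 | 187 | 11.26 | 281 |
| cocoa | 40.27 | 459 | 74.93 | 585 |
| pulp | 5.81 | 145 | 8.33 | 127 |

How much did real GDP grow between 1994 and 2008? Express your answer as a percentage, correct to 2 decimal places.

Real GDP 1994 = Nominal GDP 1994 = 11.09·187 + 40.27·459 + 5.81·145 = 21400.21.
Real GDP 2008 (at 1994 prices) = 11.09·281 + 40.27·585 + 5.81·127 = 27412.11.
Real growth = 27412.11/21400.21 − 1 = 0.2809.

28.09%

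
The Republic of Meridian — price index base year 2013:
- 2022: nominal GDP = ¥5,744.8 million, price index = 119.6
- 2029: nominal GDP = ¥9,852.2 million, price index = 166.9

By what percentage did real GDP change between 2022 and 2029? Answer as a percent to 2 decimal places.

22.89%

Deflate each year: 2022 → 5744.8/1.196 = 4803.34; 2029 → 9852.2/1.669 = 5903.06.
So real GDP changed by 5903.06/4803.34 − 1 = 0.2289, i.e. 22.89%.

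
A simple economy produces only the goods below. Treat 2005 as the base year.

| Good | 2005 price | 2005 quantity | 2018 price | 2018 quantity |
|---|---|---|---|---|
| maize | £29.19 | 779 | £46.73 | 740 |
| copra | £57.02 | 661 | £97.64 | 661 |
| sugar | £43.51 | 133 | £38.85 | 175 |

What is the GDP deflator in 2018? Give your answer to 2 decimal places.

158.31

Nominal GDP 2018 = 46.73·740 + 97.64·661 + 38.85·175 = 105918.99.
Real GDP 2018 (at 2005 prices) = 29.19·740 + 57.02·661 + 43.51·175 = 66905.07.
Deflator = Nominal/Real × 100 = 105918.99/66905.07 × 100 = 158.312.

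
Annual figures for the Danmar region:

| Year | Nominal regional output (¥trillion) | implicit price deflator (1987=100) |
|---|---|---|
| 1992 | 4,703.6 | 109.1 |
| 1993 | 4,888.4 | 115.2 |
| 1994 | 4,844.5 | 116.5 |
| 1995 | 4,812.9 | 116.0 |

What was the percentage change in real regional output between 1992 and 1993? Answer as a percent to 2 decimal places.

-1.57%

Real regional output 1992 = 4703.6/1.091 = 4311.27.
Real regional output 1993 = 4888.4/1.152 = 4243.40.
Change = 4243.40/4311.27 − 1 = -0.0157.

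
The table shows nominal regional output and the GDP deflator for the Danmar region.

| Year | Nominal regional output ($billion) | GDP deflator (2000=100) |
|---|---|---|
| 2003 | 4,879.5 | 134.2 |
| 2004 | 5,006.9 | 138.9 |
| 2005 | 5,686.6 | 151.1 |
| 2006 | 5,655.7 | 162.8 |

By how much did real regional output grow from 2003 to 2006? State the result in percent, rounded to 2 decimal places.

Real regional output 2003 = 4879.5/1.342 = 3635.99.
Real regional output 2006 = 5655.7/1.628 = 3474.02.
Change = 3474.02/3635.99 − 1 = -0.0445.

-4.45%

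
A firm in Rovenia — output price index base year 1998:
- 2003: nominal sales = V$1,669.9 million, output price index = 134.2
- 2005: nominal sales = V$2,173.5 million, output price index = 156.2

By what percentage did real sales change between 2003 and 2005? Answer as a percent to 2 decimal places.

11.83%

Real sales 2003 = 1669.9 / 1.342 = 1244.34.
Real sales 2005 = 2173.5 / 1.562 = 1391.49.
Real growth = 1391.49 / 1244.34 − 1 = 0.1183.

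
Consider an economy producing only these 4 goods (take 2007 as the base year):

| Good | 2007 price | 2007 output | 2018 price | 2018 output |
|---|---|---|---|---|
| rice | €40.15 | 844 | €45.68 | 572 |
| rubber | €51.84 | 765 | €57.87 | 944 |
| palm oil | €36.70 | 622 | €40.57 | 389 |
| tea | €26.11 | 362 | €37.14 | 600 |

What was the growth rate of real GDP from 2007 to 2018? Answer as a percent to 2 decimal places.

-3.76%

Real GDP 2007 = Nominal GDP 2007 = 40.15·844 + 51.84·765 + 36.70·622 + 26.11·362 = 105823.42.
Real GDP 2018 (at 2007 prices) = 40.15·572 + 51.84·944 + 36.70·389 + 26.11·600 = 101845.06.
Real growth = 101845.06/105823.42 − 1 = -0.0376.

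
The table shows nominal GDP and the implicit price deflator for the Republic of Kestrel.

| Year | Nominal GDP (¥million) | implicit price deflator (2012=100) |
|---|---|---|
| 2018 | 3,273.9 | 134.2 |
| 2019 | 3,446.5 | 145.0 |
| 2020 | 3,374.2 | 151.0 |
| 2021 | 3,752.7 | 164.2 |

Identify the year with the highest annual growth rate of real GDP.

2021

2019: real = 3446.5/1.450 = 2376.90; growth vs 2018 (2439.57) = -2.57%.
2020: real = 3374.2/1.510 = 2234.57; growth vs 2019 (2376.90) = -5.99%.
2021: real = 3752.7/1.642 = 2285.44; growth vs 2020 (2234.57) = 2.28%.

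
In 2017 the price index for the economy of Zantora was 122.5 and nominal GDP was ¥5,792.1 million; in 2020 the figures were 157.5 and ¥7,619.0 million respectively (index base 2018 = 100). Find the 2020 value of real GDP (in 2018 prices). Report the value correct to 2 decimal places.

¥4,837.46 million

Real GDP = Nominal / (price index/100) = 7619.0 / 1.575 = 4837.46.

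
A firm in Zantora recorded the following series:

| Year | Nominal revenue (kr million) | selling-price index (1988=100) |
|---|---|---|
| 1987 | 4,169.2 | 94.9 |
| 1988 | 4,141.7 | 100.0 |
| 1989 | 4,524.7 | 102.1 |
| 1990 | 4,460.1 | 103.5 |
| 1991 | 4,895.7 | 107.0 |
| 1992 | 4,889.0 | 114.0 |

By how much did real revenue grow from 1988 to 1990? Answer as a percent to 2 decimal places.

Real revenue 1988 = 4141.7/1.000 = 4141.70.
Real revenue 1990 = 4460.1/1.035 = 4309.28.
Change = 4309.28/4141.70 − 1 = 0.0405.

4.05%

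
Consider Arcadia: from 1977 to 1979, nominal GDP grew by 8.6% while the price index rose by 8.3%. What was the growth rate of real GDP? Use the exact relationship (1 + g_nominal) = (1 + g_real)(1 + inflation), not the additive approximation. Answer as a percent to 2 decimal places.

(1 + g_nom) = (1 + g_real)(1 + π), so g_real = 1.0860 / 1.0830 − 1 = 0.00277.

0.28%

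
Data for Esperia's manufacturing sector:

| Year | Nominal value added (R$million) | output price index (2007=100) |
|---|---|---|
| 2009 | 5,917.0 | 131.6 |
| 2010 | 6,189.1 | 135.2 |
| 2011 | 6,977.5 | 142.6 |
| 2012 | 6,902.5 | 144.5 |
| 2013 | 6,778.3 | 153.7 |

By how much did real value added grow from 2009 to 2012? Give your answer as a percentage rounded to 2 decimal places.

6.24%

Real value added 2009 = 5917.0/1.316 = 4496.20.
Real value added 2012 = 6902.5/1.445 = 4776.82.
Change = 4776.82/4496.20 − 1 = 0.0624.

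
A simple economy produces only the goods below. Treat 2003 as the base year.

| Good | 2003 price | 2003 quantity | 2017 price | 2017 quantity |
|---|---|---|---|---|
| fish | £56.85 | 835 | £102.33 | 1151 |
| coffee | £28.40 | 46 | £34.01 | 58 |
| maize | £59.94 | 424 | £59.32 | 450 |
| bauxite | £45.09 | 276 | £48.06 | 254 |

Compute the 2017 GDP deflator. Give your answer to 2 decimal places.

Nominal GDP 2017 = 102.33·1151 + 34.01·58 + 59.32·450 + 48.06·254 = 158655.65.
Real GDP 2017 (at 2003 prices) = 56.85·1151 + 28.40·58 + 59.94·450 + 45.09·254 = 105507.41.
Deflator = Nominal/Real × 100 = 158655.65/105507.41 × 100 = 150.374.

150.37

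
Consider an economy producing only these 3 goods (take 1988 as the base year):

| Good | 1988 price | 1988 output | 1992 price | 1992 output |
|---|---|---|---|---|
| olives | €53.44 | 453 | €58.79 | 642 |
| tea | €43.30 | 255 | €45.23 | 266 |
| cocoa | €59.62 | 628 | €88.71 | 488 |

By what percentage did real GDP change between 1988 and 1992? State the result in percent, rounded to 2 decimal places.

Real GDP 1988 = Nominal GDP 1988 = 53.44·453 + 43.30·255 + 59.62·628 = 72691.18.
Real GDP 1992 (at 1988 prices) = 53.44·642 + 43.30·266 + 59.62·488 = 74920.84.
Real growth = 74920.84/72691.18 − 1 = 0.0307.

3.07%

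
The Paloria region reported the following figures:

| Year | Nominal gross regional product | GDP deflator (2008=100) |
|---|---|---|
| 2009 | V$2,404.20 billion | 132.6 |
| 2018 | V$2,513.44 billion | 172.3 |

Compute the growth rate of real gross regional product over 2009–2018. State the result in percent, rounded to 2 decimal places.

Real gross regional product 2009 = 2404.20 / 1.326 = 1813.12.
Real gross regional product 2018 = 2513.44 / 1.723 = 1458.76.
Real growth = 1458.76 / 1813.12 − 1 = -0.1954.

-19.54%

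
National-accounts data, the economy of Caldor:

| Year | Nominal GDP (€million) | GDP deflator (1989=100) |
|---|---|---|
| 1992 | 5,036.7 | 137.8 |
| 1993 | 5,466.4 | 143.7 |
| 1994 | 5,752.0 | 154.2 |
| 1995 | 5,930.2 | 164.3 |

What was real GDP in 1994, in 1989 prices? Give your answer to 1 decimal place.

Real GDP 1994 = 5752.0 / 1.542 = 3730.22.

€3,730.2 million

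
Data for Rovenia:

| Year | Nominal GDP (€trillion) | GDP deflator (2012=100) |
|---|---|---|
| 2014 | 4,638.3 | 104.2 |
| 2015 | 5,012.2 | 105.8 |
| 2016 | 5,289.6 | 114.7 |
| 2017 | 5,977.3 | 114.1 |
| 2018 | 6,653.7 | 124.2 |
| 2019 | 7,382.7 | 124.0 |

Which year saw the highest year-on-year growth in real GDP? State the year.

2017

2015: real = 5012.2/1.058 = 4737.43; growth vs 2014 (4451.34) = 6.43%.
2016: real = 5289.6/1.147 = 4611.68; growth vs 2015 (4737.43) = -2.65%.
2017: real = 5977.3/1.141 = 5238.65; growth vs 2016 (4611.68) = 13.60%.
2018: real = 6653.7/1.242 = 5357.25; growth vs 2017 (5238.65) = 2.26%.
2019: real = 7382.7/1.240 = 5953.79; growth vs 2018 (5357.25) = 11.14%.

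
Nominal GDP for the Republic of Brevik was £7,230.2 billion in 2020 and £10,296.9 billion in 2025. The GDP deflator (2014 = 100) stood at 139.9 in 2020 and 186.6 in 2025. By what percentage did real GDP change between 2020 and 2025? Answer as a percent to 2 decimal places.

Deflate each year: 2020 → 7230.2/1.399 = 5168.12; 2025 → 10296.9/1.866 = 5518.17.
So real GDP changed by 5518.17/5168.12 − 1 = 0.0677, i.e. 6.77%.

6.77%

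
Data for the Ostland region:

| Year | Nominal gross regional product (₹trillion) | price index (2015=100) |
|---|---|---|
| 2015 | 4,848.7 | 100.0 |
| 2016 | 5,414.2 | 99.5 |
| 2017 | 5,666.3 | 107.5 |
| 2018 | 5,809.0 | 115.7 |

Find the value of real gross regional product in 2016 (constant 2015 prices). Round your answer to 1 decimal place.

Real gross regional product 2016 = 5414.2 / 0.995 = 5441.41.

₹5,441.4 trillion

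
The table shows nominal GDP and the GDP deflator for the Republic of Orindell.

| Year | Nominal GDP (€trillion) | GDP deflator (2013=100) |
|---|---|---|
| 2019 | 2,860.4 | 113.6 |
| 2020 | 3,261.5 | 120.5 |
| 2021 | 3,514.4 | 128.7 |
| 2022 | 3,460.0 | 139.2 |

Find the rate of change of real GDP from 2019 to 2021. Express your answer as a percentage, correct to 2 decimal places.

Real GDP 2019 = 2860.4/1.136 = 2517.96.
Real GDP 2021 = 3514.4/1.287 = 2730.69.
Change = 2730.69/2517.96 − 1 = 0.0845.

8.45%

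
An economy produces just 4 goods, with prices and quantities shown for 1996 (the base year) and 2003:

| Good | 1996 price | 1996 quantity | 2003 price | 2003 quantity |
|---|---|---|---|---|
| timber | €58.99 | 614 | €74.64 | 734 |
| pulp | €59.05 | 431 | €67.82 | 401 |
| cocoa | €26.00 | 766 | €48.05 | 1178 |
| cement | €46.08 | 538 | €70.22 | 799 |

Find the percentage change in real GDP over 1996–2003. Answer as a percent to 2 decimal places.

26.36%

Real GDP 1996 = Nominal GDP 1996 = 58.99·614 + 59.05·431 + 26.00·766 + 46.08·538 = 106377.45.
Real GDP 2003 (at 1996 prices) = 58.99·734 + 59.05·401 + 26.00·1178 + 46.08·799 = 134423.63.
Real growth = 134423.63/106377.45 − 1 = 0.2636.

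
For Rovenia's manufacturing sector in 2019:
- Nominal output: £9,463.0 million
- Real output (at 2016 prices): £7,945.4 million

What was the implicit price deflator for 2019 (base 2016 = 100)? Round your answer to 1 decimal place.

119.1

implicit price deflator = (Nominal / Real) × 100 = 9463.0 / 7945.4 × 100 = 119.10.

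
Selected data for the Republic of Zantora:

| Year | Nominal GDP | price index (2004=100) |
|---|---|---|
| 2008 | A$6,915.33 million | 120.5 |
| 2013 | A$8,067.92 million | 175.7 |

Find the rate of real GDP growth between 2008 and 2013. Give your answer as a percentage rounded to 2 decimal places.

-19.99%

Deflate each year: 2008 → 6915.33/1.205 = 5738.86; 2013 → 8067.92/1.757 = 4591.87.
So real GDP changed by 4591.87/5738.86 − 1 = -0.1999, i.e. -19.99%.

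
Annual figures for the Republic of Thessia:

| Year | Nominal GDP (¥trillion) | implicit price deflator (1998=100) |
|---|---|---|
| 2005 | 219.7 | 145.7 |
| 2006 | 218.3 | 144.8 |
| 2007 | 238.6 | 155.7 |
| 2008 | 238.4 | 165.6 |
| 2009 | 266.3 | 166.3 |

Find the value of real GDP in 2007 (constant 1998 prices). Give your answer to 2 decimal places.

¥153.24 trillion

Real GDP 2007 = 238.6 / 1.557 = 153.24.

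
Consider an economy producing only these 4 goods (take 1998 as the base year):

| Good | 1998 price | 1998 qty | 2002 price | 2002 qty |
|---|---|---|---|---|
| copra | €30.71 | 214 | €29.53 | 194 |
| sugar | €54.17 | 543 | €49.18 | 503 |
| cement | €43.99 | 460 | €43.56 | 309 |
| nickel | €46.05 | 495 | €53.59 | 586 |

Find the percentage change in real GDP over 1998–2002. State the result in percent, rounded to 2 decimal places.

-6.62%

Real GDP 1998 = Nominal GDP 1998 = 30.71·214 + 54.17·543 + 43.99·460 + 46.05·495 = 79016.40.
Real GDP 2002 (at 1998 prices) = 30.71·194 + 54.17·503 + 43.99·309 + 46.05·586 = 73783.46.
Real growth = 73783.46/79016.40 − 1 = -0.0662.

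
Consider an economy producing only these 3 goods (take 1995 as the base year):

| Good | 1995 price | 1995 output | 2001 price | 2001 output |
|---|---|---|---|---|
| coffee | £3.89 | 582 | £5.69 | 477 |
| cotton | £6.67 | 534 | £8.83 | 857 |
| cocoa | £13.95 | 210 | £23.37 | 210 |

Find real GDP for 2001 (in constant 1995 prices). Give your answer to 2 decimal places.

Real GDP 2001 = Σ (p_1995 × q_2001) = 3.89·477 + 6.67·857 + 13.95·210 = 10501.22.

£10501.22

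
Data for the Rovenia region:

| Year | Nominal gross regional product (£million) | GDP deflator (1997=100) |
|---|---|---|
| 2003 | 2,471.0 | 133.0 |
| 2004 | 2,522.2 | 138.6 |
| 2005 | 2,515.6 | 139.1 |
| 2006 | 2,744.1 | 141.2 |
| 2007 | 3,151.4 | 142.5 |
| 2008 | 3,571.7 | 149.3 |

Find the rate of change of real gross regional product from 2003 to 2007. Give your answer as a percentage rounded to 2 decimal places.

Real gross regional product 2003 = 2471.0/1.330 = 1857.89.
Real gross regional product 2007 = 3151.4/1.425 = 2211.51.
Change = 2211.51/1857.89 − 1 = 0.1903.

19.03%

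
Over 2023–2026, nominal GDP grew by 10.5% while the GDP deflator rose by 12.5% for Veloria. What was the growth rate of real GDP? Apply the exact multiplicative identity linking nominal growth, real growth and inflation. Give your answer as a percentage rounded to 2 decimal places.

(1 + g_nom) = (1 + g_real)(1 + π), so g_real = 1.1050 / 1.1250 − 1 = -0.01778.

-1.78%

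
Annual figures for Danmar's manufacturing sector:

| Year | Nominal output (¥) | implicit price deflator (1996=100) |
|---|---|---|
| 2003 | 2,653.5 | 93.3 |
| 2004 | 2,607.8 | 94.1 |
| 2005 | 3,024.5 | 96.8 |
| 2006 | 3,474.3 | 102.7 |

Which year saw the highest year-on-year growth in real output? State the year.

2004: real = 2607.8/0.941 = 2771.31; growth vs 2003 (2844.05) = -2.56%.
2005: real = 3024.5/0.968 = 3124.48; growth vs 2004 (2771.31) = 12.74%.
2006: real = 3474.3/1.027 = 3382.96; growth vs 2005 (3124.48) = 8.27%.

2005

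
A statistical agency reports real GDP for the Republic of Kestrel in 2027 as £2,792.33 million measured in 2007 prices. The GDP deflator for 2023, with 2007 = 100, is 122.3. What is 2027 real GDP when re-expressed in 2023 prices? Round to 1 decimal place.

£3,415.0 million

Real GDP in 2023 prices = Real GDP in 2007 prices × (P_2023/P_2007) = 2792.33 × 1.223 = 3415.02.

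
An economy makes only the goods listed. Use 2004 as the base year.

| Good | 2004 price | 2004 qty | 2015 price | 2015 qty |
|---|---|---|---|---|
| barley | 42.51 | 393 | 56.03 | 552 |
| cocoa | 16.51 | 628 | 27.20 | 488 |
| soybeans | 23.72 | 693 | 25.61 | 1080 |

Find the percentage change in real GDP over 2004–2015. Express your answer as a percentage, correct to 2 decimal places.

31.32%

Real GDP 2004 = Nominal GDP 2004 = 42.51·393 + 16.51·628 + 23.72·693 = 43512.67.
Real GDP 2015 (at 2004 prices) = 42.51·552 + 16.51·488 + 23.72·1080 = 57140.00.
Real growth = 57140.00/43512.67 − 1 = 0.3132.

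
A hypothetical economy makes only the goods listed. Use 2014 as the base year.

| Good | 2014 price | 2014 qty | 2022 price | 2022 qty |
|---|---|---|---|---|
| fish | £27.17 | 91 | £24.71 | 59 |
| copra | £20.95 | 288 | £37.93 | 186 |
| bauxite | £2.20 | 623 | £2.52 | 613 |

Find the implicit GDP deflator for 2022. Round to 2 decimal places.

Nominal GDP 2022 = 24.71·59 + 37.93·186 + 2.52·613 = 10057.63.
Real GDP 2022 (at 2014 prices) = 27.17·59 + 20.95·186 + 2.20·613 = 6848.33.
Deflator = Nominal/Real × 100 = 10057.63/6848.33 × 100 = 146.863.

146.86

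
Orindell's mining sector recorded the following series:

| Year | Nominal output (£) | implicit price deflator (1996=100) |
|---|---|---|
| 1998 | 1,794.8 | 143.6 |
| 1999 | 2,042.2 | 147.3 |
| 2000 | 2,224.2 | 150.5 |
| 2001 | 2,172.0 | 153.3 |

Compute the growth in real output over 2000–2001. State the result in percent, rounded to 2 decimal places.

Real output 2000 = 2224.2/1.505 = 1477.87.
Real output 2001 = 2172.0/1.533 = 1416.83.
Change = 1416.83/1477.87 − 1 = -0.0413.

-4.13%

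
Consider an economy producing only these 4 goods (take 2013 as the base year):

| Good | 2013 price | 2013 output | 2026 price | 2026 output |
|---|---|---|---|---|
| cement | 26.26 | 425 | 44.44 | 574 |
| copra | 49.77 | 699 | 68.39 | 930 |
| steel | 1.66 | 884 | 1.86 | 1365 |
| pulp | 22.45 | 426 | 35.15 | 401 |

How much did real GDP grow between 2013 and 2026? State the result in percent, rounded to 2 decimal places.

27.46%

Real GDP 2013 = Nominal GDP 2013 = 26.26·425 + 49.77·699 + 1.66·884 + 22.45·426 = 56980.87.
Real GDP 2026 (at 2013 prices) = 26.26·574 + 49.77·930 + 1.66·1365 + 22.45·401 = 72627.69.
Real growth = 72627.69/56980.87 − 1 = 0.2746.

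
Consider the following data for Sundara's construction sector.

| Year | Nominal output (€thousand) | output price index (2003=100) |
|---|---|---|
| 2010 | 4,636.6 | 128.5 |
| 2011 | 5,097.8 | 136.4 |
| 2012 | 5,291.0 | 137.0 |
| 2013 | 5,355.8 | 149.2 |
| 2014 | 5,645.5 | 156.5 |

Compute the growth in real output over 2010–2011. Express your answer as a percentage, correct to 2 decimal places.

3.58%

Real output 2010 = 4636.6/1.285 = 3608.25.
Real output 2011 = 5097.8/1.364 = 3737.39.
Change = 3737.39/3608.25 − 1 = 0.0358.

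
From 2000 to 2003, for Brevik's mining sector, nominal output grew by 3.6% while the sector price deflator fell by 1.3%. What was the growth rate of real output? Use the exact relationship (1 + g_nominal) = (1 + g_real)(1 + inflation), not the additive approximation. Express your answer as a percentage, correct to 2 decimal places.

4.96%

(1 + g_nom) = (1 + g_real)(1 + π), so g_real = 1.0360 / 0.9870 − 1 = 0.04965.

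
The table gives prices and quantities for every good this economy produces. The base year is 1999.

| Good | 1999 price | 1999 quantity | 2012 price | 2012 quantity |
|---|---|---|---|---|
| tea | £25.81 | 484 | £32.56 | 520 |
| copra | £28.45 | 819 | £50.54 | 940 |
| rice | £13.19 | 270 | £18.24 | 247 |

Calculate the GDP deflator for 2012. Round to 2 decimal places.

158.78

Nominal GDP 2012 = 32.56·520 + 50.54·940 + 18.24·247 = 68944.08.
Real GDP 2012 (at 1999 prices) = 25.81·520 + 28.45·940 + 13.19·247 = 43422.13.
Deflator = Nominal/Real × 100 = 68944.08/43422.13 × 100 = 158.776.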